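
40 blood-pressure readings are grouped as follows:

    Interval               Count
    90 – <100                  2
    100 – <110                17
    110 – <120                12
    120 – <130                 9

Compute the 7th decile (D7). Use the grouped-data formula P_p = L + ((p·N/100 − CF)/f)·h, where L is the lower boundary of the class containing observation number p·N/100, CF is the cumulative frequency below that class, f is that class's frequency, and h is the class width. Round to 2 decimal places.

N = 40; target position k = 70/100 · 40 = 28.
Cumulative frequencies: 2, 19, 31, 40.
Observation 28 falls in the class 110 – <120.
L = 110, CF = 19, f = 12, h = 10.
P70 = 110 + ((28 − 19)/12)·10 = 110 + 7.5 = 117.5.

117.50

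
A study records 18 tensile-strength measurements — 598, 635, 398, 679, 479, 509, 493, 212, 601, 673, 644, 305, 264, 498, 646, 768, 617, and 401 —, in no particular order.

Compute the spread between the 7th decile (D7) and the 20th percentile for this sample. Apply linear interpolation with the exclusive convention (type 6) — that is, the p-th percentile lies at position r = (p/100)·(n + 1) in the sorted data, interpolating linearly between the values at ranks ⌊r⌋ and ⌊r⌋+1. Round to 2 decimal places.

258.30

Sorted: 212, 264, 305, 398, 401, 479, 493, 498, 509, 598, 601, 617, 635, 644, 646, 673, 679, 768.
n = 18.
P20: r = 3.8; ranks 3–4 are 305, 398; interpolating gives 379.4.
P70: r = 13.3; ranks 13–14 are 635, 644; interpolating gives 637.7.
Difference: 637.7 − 379.4 = 258.3.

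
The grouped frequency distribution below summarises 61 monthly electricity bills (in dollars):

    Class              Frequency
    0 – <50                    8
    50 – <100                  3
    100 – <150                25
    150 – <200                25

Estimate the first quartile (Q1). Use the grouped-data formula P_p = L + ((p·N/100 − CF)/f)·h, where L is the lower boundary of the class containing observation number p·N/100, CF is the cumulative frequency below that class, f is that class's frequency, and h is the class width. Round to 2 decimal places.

N = 61; target position k = 25/100 · 61 = 15.25.
Cumulative frequencies: 8, 11, 36, 61.
Observation 15.25 falls in the class 100 – <150.
L = 100, CF = 11, f = 25, h = 50.
P25 = 100 + ((15.25 − 11)/25)·50 = 100 + 8.5 = 108.5.

108.50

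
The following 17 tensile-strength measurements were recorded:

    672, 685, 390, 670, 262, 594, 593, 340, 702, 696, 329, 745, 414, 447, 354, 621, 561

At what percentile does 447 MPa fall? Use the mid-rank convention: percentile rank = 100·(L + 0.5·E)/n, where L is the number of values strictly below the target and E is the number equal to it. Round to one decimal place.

38.2

Sorted: 262, 329, 340, 354, 390, 414, 447, 561, 593, 594, 621, 670, 672, 685, 696, 702, 745.
Count below 447: L = 6; count equal: E = 1; n = 17.
Percentile rank = 100·(6 + 0.5·1)/17 = 100·6.5/17 = 38.24.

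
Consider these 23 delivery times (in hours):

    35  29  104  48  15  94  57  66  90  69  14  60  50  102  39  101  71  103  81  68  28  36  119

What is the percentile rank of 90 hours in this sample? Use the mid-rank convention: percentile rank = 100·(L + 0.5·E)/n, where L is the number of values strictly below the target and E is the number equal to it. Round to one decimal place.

71.7

Sorted: 14, 15, 28, 29, 35, 36, 39, 48, 50, 57, 60, 66, 68, 69, 71, 81, 90, 94, 101, 102, 103, 104, 119.
Count below 90: L = 16; count equal: E = 1; n = 23.
Percentile rank = 100·(16 + 0.5·1)/23 = 100·16.5/23 = 71.74.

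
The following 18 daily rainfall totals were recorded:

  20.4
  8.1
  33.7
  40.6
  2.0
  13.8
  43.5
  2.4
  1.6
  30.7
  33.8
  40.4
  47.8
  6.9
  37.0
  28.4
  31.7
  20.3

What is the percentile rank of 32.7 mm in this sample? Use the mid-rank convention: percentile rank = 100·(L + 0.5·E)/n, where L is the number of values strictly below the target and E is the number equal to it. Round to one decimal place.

Sorted: 1.6, 2.0, 2.4, 6.9, 8.1, 13.8, 20.3, 20.4, 28.4, 30.7, 31.7, 33.7, 33.8, 37.0, 40.4, 40.6, 43.5, 47.8.
Count below 32.7: L = 11; count equal: E = 0; n = 18.
Percentile rank = 100·(11 + 0.5·0)/18 = 100·11/18 = 61.11.

61.1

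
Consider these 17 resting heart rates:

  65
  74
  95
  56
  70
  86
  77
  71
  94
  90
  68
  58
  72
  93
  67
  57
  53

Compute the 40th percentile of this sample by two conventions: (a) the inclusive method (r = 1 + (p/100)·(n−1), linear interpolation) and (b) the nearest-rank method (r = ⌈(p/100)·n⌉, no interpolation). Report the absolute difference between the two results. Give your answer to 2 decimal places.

Sorted: 53, 56, 57, 58, 65, 67, 68, 70, 71, 72, 74, 77, 86, 90, 93, 94, 95.
n = 17.
(a) r = 7.4; between ranks 7 (68) and 8 (70): 68.8.
(b) the nearest-rank method: rank 7 → 68.
|68.8 − 68| = 0.8.

0.80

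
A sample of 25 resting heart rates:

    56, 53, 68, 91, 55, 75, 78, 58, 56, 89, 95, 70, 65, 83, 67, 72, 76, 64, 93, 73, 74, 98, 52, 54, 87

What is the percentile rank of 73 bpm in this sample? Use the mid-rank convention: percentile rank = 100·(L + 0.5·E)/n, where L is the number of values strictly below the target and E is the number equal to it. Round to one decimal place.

Sorted: 52, 53, 54, 55, 56, 56, 58, 64, 65, 67, 68, 70, 72, 73, 74, 75, 76, 78, 83, 87, 89, 91, 93, 95, 98.
Count below 73: L = 13; count equal: E = 1; n = 25.
Percentile rank = 100·(13 + 0.5·1)/25 = 100·13.5/25 = 54.

54.0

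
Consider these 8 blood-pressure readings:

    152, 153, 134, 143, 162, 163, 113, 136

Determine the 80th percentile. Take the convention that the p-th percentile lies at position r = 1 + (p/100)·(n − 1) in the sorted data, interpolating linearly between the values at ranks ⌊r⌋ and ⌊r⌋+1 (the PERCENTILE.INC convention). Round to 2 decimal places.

Sorted: 113, 134, 136, 143, 152, 153, 162, 163.
n = 8.
r = 1 + (80/100)·(8 − 1) = 1 + 5.6 = 6.6.
Rank 6 is 153 and rank 7 is 162.
Interpolate: 153 + 0.6·(162 − 153) = 153 + 0.6·9 = 158.4.

158.40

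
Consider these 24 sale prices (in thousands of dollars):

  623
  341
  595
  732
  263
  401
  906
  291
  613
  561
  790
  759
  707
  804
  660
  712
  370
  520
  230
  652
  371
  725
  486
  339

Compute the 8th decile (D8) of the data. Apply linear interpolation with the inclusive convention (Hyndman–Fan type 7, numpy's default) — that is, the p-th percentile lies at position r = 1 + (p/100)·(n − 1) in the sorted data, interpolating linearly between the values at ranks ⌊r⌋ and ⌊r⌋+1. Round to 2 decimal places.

Sorted: 230, 263, 291, 339, 341, 370, 371, 401, 486, 520, 561, 595, 613, 623, 652, 660, 707, 712, 725, 732, 759, 790, 804, 906.
n = 24.
r = 1 + (80/100)·(24 − 1) = 1 + 18.4 = 19.4.
Rank 19 is 725 and rank 20 is 732.
Interpolate: 725 + 0.4·(732 − 725) = 725 + 0.4·7 = 727.8.

727.80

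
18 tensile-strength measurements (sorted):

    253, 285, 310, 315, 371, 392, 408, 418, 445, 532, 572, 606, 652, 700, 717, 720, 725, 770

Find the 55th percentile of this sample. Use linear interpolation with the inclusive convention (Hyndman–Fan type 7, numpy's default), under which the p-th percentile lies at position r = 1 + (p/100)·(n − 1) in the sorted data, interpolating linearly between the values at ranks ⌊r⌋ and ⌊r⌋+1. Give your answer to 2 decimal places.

n = 18.
r = 1 + (55/100)·(18 − 1) = 1 + 9.35 = 10.35.
Rank 10 is 532 and rank 11 is 572.
Interpolate: 532 + 0.35·(572 − 532) = 532 + 0.35·40 = 546.

546.00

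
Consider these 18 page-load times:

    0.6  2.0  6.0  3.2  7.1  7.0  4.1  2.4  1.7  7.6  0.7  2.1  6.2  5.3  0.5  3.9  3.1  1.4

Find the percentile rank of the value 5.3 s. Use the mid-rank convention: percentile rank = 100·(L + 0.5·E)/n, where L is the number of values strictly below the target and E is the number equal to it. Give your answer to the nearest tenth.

69.4

Sorted: 0.5, 0.6, 0.7, 1.4, 1.7, 2.0, 2.1, 2.4, 3.1, 3.2, 3.9, 4.1, 5.3, 6.0, 6.2, 7.0, 7.1, 7.6.
Count below 5.3: L = 12; count equal: E = 1; n = 18.
Percentile rank = 100·(12 + 0.5·1)/18 = 100·12.5/18 = 69.44.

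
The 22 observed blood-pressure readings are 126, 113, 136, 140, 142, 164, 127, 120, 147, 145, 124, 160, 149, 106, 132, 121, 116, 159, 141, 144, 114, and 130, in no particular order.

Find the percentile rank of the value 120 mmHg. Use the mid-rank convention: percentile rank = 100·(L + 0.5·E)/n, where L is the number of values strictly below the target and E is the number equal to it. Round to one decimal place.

20.5

Sorted: 106, 113, 114, 116, 120, 121, 124, 126, 127, 130, 132, 136, 140, 141, 142, 144, 145, 147, 149, 159, 160, 164.
Count below 120: L = 4; count equal: E = 1; n = 22.
Percentile rank = 100·(4 + 0.5·1)/22 = 100·4.5/22 = 20.45.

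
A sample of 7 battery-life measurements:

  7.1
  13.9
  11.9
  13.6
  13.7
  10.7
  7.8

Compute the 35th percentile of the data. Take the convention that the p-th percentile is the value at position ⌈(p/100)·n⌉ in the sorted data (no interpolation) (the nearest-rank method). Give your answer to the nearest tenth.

Sorted: 7.1, 7.8, 10.7, 11.9, 13.6, 13.7, 13.9.
n = 7.
Position = ⌈35/100 · 7⌉ = ⌈2.45⌉ = 3.
The value at rank 3 is 10.7.

10.7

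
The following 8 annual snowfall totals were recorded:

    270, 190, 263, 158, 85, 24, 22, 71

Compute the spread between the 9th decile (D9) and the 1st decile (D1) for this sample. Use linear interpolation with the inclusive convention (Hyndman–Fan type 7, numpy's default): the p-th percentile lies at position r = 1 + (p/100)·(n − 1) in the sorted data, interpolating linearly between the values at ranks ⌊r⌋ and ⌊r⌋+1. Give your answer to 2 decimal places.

Sorted: 22, 24, 71, 85, 158, 190, 263, 270.
n = 8.
P10: r = 1.7; ranks 1–2 are 22, 24; interpolating gives 23.4.
P90: r = 7.3; ranks 7–8 are 263, 270; interpolating gives 265.1.
Difference: 265.1 − 23.4 = 241.7.

241.70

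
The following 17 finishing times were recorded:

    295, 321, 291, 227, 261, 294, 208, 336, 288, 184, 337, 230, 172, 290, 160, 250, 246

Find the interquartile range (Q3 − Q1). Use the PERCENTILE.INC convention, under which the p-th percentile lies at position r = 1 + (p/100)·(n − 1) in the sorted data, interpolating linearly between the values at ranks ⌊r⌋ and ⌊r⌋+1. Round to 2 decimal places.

Sorted: 160, 172, 184, 208, 227, 230, 246, 250, 261, 288, 290, 291, 294, 295, 321, 336, 337.
n = 17.
P25: r = 5 (integer) → 227.
P75: r = 13 (integer) → 294.
Difference: 294 − 227 = 67.

67.00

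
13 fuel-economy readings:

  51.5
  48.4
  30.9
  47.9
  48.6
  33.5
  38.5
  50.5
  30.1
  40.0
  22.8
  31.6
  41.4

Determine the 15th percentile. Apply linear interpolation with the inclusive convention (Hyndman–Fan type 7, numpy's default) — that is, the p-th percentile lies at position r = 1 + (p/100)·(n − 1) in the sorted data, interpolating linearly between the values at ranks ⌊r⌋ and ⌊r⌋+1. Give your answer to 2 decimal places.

Sorted: 22.8, 30.1, 30.9, 31.6, 33.5, 38.5, 40.0, 41.4, 47.9, 48.4, 48.6, 50.5, 51.5.
n = 13.
r = 1 + (15/100)·(13 − 1) = 1 + 1.8 = 2.8.
Rank 2 is 30.1 and rank 3 is 30.9.
Interpolate: 30.1 + 0.8·(30.9 − 30.1) = 30.1 + 0.8·0.8 = 30.74.

30.74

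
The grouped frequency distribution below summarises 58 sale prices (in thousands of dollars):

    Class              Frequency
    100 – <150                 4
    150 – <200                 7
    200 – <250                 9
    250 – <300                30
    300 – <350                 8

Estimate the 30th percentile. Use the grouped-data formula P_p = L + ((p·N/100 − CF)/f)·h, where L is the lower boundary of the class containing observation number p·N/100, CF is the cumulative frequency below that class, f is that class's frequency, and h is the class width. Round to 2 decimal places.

235.56

N = 58; target position k = 30/100 · 58 = 17.4.
Cumulative frequencies: 4, 11, 20, 50, 58.
Observation 17.4 falls in the class 200 – <250.
L = 200, CF = 11, f = 9, h = 50.
P30 = 200 + ((17.4 − 11)/9)·50 = 200 + 35.5556 = 235.556.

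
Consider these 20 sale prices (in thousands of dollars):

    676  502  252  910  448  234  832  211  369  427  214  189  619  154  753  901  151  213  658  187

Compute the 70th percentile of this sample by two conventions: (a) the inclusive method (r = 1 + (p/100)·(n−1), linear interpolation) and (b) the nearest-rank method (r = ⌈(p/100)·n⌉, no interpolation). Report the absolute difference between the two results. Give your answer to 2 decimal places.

Sorted: 151, 154, 187, 189, 211, 213, 214, 234, 252, 369, 427, 448, 502, 619, 658, 676, 753, 832, 901, 910.
n = 20.
(a) r = 14.3; between ranks 14 (619) and 15 (658): 630.7.
(b) the nearest-rank method: rank 14 → 619.
|630.7 − 619| = 11.7.

11.70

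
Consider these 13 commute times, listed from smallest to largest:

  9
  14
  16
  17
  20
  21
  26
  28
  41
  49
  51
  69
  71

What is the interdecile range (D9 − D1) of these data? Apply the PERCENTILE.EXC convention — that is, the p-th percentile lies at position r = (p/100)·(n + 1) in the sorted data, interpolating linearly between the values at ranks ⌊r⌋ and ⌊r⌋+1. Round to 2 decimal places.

59.20

n = 13.
P10: r = 1.4; ranks 1–2 are 9, 14; interpolating gives 11.
P90: r = 12.6; ranks 12–13 are 69, 71; interpolating gives 70.2.
Difference: 70.2 − 11 = 59.2.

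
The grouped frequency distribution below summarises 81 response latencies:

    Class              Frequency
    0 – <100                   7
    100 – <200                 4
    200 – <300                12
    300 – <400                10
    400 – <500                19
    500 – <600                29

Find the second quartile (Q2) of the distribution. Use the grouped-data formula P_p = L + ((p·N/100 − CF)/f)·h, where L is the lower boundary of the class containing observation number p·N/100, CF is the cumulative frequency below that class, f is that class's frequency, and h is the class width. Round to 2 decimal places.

439.47

N = 81; target position k = 50/100 · 81 = 40.5.
Cumulative frequencies: 7, 11, 23, 33, 52, 81.
Observation 40.5 falls in the class 400 – <500.
L = 400, CF = 33, f = 19, h = 100.
P50 = 400 + ((40.5 − 33)/19)·100 = 400 + 39.4737 = 439.474.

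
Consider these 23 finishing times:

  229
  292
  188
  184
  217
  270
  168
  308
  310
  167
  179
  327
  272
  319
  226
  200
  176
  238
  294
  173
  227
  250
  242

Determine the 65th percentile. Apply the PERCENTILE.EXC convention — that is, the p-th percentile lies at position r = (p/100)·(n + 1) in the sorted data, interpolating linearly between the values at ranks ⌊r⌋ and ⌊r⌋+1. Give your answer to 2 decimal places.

Sorted: 167, 168, 173, 176, 179, 184, 188, 200, 217, 226, 227, 229, 238, 242, 250, 270, 272, 292, 294, 308, 310, 319, 327.
n = 23.
r = (65/100)·(23 + 1) = 15.6.
Rank 15 is 250 and rank 16 is 270.
Interpolate: 250 + 0.6·(270 − 250) = 250 + 0.6·20 = 262.

262.00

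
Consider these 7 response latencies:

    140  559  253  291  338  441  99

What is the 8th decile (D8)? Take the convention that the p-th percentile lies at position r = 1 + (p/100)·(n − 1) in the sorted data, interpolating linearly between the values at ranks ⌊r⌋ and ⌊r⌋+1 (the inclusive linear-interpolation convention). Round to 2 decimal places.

Sorted: 99, 140, 253, 291, 338, 441, 559.
n = 7.
r = 1 + (80/100)·(7 − 1) = 1 + 4.8 = 5.8.
Rank 5 is 338 and rank 6 is 441.
Interpolate: 338 + 0.8·(441 − 338) = 338 + 0.8·103 = 420.4.

420.40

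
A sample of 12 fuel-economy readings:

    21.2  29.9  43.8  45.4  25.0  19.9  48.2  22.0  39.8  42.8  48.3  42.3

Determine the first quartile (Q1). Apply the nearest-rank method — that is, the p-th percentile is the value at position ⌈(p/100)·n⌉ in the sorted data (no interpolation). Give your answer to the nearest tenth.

22.0

Sorted: 19.9, 21.2, 22.0, 25.0, 29.9, 39.8, 42.3, 42.8, 43.8, 45.4, 48.2, 48.3.
n = 12.
Position = ⌈25/100 · 12⌉ = ⌈3⌉ = 3.
The value at rank 3 is 22.0.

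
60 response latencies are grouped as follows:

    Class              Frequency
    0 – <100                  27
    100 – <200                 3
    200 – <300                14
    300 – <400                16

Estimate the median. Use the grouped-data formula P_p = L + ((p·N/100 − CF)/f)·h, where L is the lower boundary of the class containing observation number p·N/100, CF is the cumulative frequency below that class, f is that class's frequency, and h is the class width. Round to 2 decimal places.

N = 60; target position k = 50/100 · 60 = 30.
Cumulative frequencies: 27, 30, 44, 60.
Observation 30 falls in the class 100 – <200.
L = 100, CF = 27, f = 3, h = 100.
P50 = 100 + ((30 − 27)/3)·100 = 100 + 100 = 200.

200.00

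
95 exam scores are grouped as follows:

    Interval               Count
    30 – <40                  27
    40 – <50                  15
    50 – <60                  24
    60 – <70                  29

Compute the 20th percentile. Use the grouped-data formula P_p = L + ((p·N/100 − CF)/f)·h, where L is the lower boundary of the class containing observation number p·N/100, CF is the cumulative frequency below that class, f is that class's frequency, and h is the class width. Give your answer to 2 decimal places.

N = 95; target position k = 20/100 · 95 = 19.
Cumulative frequencies: 27, 42, 66, 95.
Observation 19 falls in the class 30 – <40.
L = 30, CF = 0, f = 27, h = 10.
P20 = 30 + ((19 − 0)/27)·10 = 30 + 7.03704 = 37.037.

37.04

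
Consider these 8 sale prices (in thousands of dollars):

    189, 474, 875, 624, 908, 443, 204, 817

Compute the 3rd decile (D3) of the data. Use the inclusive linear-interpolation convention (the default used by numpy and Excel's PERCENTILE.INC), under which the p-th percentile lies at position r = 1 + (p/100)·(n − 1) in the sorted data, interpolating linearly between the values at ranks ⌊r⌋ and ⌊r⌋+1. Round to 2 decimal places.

Sorted: 189, 204, 443, 474, 624, 817, 875, 908.
n = 8.
r = 1 + (30/100)·(8 − 1) = 1 + 2.1 = 3.1.
Rank 3 is 443 and rank 4 is 474.
Interpolate: 443 + 0.1·(474 − 443) = 443 + 0.1·31 = 446.1.

446.10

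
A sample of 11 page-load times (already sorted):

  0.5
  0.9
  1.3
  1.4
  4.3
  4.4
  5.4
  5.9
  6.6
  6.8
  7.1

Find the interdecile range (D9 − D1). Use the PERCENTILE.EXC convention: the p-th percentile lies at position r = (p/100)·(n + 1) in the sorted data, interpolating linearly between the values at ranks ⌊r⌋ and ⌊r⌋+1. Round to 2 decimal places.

6.46

n = 11.
P10: r = 1.2; ranks 1–2 are 0.5, 0.9; interpolating gives 0.58.
P90: r = 10.8; ranks 10–11 are 6.8, 7.1; interpolating gives 7.04.
Difference: 7.04 − 0.58 = 6.46.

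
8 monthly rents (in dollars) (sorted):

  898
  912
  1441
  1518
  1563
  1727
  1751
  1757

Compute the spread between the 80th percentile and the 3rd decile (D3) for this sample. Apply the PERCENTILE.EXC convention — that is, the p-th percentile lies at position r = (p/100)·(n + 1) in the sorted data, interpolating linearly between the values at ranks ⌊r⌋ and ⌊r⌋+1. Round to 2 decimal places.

n = 8.
P30: r = 2.7; ranks 2–3 are 912, 1441; interpolating gives 1282.3.
P80: r = 7.2; ranks 7–8 are 1751, 1757; interpolating gives 1752.2.
Difference: 1752.2 − 1282.3 = 469.9.

469.90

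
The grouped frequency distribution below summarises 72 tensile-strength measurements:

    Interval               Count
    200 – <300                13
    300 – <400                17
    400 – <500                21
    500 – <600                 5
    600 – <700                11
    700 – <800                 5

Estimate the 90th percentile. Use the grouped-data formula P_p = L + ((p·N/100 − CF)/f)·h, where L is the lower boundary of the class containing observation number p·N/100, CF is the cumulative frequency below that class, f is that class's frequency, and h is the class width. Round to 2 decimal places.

680.00

N = 72; target position k = 90/100 · 72 = 64.8.
Cumulative frequencies: 13, 30, 51, 56, 67, 72.
Observation 64.8 falls in the class 600 – <700.
L = 600, CF = 56, f = 11, h = 100.
P90 = 600 + ((64.8 − 56)/11)·100 = 600 + 80 = 680.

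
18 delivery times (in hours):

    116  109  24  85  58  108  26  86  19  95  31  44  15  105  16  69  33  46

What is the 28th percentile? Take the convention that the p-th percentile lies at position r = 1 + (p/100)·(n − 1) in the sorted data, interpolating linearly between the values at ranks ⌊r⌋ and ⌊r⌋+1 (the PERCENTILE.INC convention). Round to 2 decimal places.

29.80

Sorted: 15, 16, 19, 24, 26, 31, 33, 44, 46, 58, 69, 85, 86, 95, 105, 108, 109, 116.
n = 18.
r = 1 + (28/100)·(18 − 1) = 1 + 4.76 = 5.76.
Rank 5 is 26 and rank 6 is 31.
Interpolate: 26 + 0.76·(31 − 26) = 26 + 0.76·5 = 29.8.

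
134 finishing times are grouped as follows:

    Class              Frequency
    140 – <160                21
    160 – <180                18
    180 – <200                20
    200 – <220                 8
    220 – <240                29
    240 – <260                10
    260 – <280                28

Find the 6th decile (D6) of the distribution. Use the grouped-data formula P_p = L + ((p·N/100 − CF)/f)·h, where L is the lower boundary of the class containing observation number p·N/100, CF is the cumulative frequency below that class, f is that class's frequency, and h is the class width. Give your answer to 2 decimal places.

N = 134; target position k = 60/100 · 134 = 80.4.
Cumulative frequencies: 21, 39, 59, 67, 96, 106, 134.
Observation 80.4 falls in the class 220 – <240.
L = 220, CF = 67, f = 29, h = 20.
P60 = 220 + ((80.4 − 67)/29)·20 = 220 + 9.24138 = 229.241.

229.24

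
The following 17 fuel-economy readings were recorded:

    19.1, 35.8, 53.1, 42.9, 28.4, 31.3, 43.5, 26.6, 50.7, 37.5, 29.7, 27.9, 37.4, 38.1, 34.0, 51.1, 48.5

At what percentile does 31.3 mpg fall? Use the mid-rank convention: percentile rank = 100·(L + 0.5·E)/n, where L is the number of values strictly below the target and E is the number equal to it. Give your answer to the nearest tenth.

Sorted: 19.1, 26.6, 27.9, 28.4, 29.7, 31.3, 34.0, 35.8, 37.4, 37.5, 38.1, 42.9, 43.5, 48.5, 50.7, 51.1, 53.1.
Count below 31.3: L = 5; count equal: E = 1; n = 17.
Percentile rank = 100·(5 + 0.5·1)/17 = 100·5.5/17 = 32.35.

32.4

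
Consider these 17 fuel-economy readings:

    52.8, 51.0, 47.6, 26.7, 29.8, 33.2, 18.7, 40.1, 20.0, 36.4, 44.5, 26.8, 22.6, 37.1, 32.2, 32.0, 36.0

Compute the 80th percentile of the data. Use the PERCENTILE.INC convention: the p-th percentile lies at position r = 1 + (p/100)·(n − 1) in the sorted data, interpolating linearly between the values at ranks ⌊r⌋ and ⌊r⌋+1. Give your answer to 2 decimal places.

43.62

Sorted: 18.7, 20.0, 22.6, 26.7, 26.8, 29.8, 32.0, 32.2, 33.2, 36.0, 36.4, 37.1, 40.1, 44.5, 47.6, 51.0, 52.8.
n = 17.
r = 1 + (80/100)·(17 − 1) = 1 + 12.8 = 13.8.
Rank 13 is 40.1 and rank 14 is 44.5.
Interpolate: 40.1 + 0.8·(44.5 − 40.1) = 40.1 + 0.8·4.4 = 43.62.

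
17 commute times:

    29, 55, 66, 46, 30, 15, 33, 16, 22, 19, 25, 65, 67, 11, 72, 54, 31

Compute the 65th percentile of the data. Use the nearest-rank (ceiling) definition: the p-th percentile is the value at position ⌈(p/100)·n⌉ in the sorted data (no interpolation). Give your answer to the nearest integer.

Sorted: 11, 15, 16, 19, 22, 25, 29, 30, 31, 33, 46, 54, 55, 65, 66, 67, 72.
n = 17.
Position = ⌈65/100 · 17⌉ = ⌈11.05⌉ = 12.
The value at rank 12 is 54.

54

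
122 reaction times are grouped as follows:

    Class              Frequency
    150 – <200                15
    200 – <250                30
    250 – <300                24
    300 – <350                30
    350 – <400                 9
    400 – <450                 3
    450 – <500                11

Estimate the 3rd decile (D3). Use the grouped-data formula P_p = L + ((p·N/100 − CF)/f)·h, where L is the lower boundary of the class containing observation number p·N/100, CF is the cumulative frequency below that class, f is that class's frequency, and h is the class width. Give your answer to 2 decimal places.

236.00

N = 122; target position k = 30/100 · 122 = 36.6.
Cumulative frequencies: 15, 45, 69, 99, 108, 111, 122.
Observation 36.6 falls in the class 200 – <250.
L = 200, CF = 15, f = 30, h = 50.
P30 = 200 + ((36.6 − 15)/30)·50 = 200 + 36 = 236.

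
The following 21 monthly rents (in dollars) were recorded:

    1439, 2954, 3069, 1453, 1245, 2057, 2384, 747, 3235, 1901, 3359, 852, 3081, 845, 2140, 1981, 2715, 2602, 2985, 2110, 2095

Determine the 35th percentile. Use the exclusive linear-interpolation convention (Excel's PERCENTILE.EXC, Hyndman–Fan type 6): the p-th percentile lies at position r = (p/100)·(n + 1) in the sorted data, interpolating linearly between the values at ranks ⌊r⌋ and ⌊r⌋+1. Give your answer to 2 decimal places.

1957.00

Sorted: 747, 845, 852, 1245, 1439, 1453, 1901, 1981, 2057, 2095, 2110, 2140, 2384, 2602, 2715, 2954, 2985, 3069, 3081, 3235, 3359.
n = 21.
r = (35/100)·(21 + 1) = 7.7.
Rank 7 is 1901 and rank 8 is 1981.
Interpolate: 1901 + 0.7·(1981 − 1901) = 1901 + 0.7·80 = 1957.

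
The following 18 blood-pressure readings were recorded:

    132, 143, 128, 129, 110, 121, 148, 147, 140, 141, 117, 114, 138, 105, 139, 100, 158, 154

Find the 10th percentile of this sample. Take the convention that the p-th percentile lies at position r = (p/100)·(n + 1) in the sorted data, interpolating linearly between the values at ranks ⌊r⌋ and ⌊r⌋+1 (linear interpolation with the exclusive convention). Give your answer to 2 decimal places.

Sorted: 100, 105, 110, 114, 117, 121, 128, 129, 132, 138, 139, 140, 141, 143, 147, 148, 154, 158.
n = 18.
r = (10/100)·(18 + 1) = 1.9.
Rank 1 is 100 and rank 2 is 105.
Interpolate: 100 + 0.9·(105 − 100) = 100 + 0.9·5 = 104.5.

104.50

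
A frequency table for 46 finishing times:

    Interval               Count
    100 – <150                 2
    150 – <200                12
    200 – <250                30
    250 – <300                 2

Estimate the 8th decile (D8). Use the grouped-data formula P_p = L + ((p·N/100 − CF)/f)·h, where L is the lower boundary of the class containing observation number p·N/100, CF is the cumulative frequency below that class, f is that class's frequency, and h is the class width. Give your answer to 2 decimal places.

N = 46; target position k = 80/100 · 46 = 36.8.
Cumulative frequencies: 2, 14, 44, 46.
Observation 36.8 falls in the class 200 – <250.
L = 200, CF = 14, f = 30, h = 50.
P80 = 200 + ((36.8 − 14)/30)·50 = 200 + 38 = 238.

238.00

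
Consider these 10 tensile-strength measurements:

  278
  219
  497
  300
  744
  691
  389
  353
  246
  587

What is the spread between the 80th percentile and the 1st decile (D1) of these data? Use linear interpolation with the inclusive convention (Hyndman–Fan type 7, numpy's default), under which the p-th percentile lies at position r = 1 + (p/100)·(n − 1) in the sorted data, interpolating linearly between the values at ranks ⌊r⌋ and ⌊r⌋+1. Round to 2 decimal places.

364.50

Sorted: 219, 246, 278, 300, 353, 389, 497, 587, 691, 744.
n = 10.
P10: r = 1.9; ranks 1–2 are 219, 246; interpolating gives 243.3.
P80: r = 8.2; ranks 8–9 are 587, 691; interpolating gives 607.8.
Difference: 607.8 − 243.3 = 364.5.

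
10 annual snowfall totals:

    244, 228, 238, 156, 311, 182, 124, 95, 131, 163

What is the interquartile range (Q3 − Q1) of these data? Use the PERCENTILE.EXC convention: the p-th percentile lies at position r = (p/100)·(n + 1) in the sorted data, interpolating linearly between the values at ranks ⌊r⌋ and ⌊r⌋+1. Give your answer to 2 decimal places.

Sorted: 95, 124, 131, 156, 163, 182, 228, 238, 244, 311.
n = 10.
P25: r = 2.75; ranks 2–3 are 124, 131; interpolating gives 129.25.
P75: r = 8.25; ranks 8–9 are 238, 244; interpolating gives 239.5.
Difference: 239.5 − 129.25 = 110.25.

110.25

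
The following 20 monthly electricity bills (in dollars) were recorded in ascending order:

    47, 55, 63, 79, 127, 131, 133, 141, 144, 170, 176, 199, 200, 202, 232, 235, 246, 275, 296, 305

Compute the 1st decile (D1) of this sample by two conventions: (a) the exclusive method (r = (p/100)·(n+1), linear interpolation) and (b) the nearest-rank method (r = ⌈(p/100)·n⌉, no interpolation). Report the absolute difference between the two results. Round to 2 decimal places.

n = 20.
(a) r = 2.1; between ranks 2 (55) and 3 (63): 55.8.
(b) the nearest-rank method: rank 2 → 55.
|55.8 − 55| = 0.8.

0.80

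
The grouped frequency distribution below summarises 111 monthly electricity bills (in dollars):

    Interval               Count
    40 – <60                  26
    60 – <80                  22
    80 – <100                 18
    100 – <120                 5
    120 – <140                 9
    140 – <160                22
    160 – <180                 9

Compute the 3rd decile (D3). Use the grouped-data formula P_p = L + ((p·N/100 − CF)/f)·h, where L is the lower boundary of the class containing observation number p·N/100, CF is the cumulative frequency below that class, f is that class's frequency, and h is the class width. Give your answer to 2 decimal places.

N = 111; target position k = 30/100 · 111 = 33.3.
Cumulative frequencies: 26, 48, 66, 71, 80, 102, 111.
Observation 33.3 falls in the class 60 – <80.
L = 60, CF = 26, f = 22, h = 20.
P30 = 60 + ((33.3 − 26)/22)·20 = 60 + 6.63636 = 66.6364.

66.64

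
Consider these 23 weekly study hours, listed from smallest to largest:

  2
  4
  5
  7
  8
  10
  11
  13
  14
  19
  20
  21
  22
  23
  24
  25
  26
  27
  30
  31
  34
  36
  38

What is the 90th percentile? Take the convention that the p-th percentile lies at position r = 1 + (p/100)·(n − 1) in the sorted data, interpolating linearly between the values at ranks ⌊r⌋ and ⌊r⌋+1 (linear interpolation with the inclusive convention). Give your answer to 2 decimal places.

33.40

n = 23.
r = 1 + (90/100)·(23 − 1) = 1 + 19.8 = 20.8.
Rank 20 is 31 and rank 21 is 34.
Interpolate: 31 + 0.8·(34 − 31) = 31 + 0.8·3 = 33.4.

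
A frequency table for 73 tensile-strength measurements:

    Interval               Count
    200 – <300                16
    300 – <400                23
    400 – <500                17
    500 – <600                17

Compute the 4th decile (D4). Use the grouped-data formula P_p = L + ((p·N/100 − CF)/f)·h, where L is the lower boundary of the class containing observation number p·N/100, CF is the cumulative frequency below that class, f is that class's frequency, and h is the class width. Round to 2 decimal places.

357.39

N = 73; target position k = 40/100 · 73 = 29.2.
Cumulative frequencies: 16, 39, 56, 73.
Observation 29.2 falls in the class 300 – <400.
L = 300, CF = 16, f = 23, h = 100.
P40 = 300 + ((29.2 − 16)/23)·100 = 300 + 57.3913 = 357.391.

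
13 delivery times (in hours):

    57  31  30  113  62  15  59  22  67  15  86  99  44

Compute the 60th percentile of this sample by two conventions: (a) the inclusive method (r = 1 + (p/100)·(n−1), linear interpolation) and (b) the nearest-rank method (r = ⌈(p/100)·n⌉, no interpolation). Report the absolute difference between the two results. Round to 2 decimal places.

0.60

Sorted: 15, 15, 22, 30, 31, 44, 57, 59, 62, 67, 86, 99, 113.
n = 13.
(a) r = 8.2; between ranks 8 (59) and 9 (62): 59.6.
(b) the nearest-rank method: rank 8 → 59.
|59.6 − 59| = 0.6.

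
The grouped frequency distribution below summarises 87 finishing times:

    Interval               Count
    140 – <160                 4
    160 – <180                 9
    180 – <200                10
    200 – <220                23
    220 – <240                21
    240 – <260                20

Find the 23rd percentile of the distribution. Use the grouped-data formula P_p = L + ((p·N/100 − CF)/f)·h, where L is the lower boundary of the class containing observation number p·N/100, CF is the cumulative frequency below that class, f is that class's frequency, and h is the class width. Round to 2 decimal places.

N = 87; target position k = 23/100 · 87 = 20.01.
Cumulative frequencies: 4, 13, 23, 46, 67, 87.
Observation 20.01 falls in the class 180 – <200.
L = 180, CF = 13, f = 10, h = 20.
P23 = 180 + ((20.01 − 13)/10)·20 = 180 + 14.02 = 194.02.

194.02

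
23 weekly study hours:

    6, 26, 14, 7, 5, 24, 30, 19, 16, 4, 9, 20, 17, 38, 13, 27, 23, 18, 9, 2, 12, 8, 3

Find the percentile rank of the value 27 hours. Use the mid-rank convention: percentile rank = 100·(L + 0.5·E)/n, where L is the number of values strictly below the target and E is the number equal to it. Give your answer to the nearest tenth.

89.1

Sorted: 2, 3, 4, 5, 6, 7, 8, 9, 9, 12, 13, 14, 16, 17, 18, 19, 20, 23, 24, 26, 27, 30, 38.
Count below 27: L = 20; count equal: E = 1; n = 23.
Percentile rank = 100·(20 + 0.5·1)/23 = 100·20.5/23 = 89.13.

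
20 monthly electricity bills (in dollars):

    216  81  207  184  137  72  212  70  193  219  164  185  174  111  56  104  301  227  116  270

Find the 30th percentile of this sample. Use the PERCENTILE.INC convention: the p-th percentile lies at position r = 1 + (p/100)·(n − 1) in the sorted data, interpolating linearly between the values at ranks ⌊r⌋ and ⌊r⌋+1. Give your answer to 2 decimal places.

Sorted: 56, 70, 72, 81, 104, 111, 116, 137, 164, 174, 184, 185, 193, 207, 212, 216, 219, 227, 270, 301.
n = 20.
r = 1 + (30/100)·(20 − 1) = 1 + 5.7 = 6.7.
Rank 6 is 111 and rank 7 is 116.
Interpolate: 111 + 0.7·(116 − 111) = 111 + 0.7·5 = 114.5.

114.50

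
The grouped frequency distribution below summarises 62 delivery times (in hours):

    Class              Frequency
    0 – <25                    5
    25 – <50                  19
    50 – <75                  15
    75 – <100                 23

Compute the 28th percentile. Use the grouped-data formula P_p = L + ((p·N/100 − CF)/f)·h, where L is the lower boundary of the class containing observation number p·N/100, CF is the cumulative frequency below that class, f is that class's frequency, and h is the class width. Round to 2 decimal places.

41.26

N = 62; target position k = 28/100 · 62 = 17.36.
Cumulative frequencies: 5, 24, 39, 62.
Observation 17.36 falls in the class 25 – <50.
L = 25, CF = 5, f = 19, h = 25.
P28 = 25 + ((17.36 − 5)/19)·25 = 25 + 16.2632 = 41.2632.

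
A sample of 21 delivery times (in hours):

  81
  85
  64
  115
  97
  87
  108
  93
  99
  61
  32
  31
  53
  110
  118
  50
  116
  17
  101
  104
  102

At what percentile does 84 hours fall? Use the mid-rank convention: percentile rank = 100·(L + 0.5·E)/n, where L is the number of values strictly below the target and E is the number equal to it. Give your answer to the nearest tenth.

Sorted: 17, 31, 32, 50, 53, 61, 64, 81, 85, 87, 93, 97, 99, 101, 102, 104, 108, 110, 115, 116, 118.
Count below 84: L = 8; count equal: E = 0; n = 21.
Percentile rank = 100·(8 + 0.5·0)/21 = 100·8/21 = 38.1.

38.1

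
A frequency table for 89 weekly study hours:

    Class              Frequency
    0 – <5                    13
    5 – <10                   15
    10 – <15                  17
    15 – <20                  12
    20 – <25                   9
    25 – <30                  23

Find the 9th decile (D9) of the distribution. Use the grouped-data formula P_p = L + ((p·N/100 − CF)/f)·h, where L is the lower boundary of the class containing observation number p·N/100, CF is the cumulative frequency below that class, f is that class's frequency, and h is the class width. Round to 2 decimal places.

N = 89; target position k = 90/100 · 89 = 80.1.
Cumulative frequencies: 13, 28, 45, 57, 66, 89.
Observation 80.1 falls in the class 25 – <30.
L = 25, CF = 66, f = 23, h = 5.
P90 = 25 + ((80.1 − 66)/23)·5 = 25 + 3.06522 = 28.0652.

28.07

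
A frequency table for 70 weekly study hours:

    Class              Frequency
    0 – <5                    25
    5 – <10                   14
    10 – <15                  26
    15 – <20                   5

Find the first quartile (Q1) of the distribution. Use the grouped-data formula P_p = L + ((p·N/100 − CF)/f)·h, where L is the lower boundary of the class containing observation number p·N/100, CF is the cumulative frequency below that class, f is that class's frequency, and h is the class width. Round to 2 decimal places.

N = 70; target position k = 25/100 · 70 = 17.5.
Cumulative frequencies: 25, 39, 65, 70.
Observation 17.5 falls in the class 0 – <5.
L = 0, CF = 0, f = 25, h = 5.
P25 = 0 + ((17.5 − 0)/25)·5 = 0 + 3.5 = 3.5.

3.50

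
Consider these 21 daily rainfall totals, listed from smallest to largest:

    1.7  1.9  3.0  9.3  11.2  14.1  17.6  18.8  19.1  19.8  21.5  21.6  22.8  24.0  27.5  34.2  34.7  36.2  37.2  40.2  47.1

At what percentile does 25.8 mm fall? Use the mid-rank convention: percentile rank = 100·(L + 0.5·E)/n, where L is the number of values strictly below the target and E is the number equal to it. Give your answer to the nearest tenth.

Count below 25.8: L = 14; count equal: E = 0; n = 21.
Percentile rank = 100·(14 + 0.5·0)/21 = 100·14/21 = 66.67.

66.7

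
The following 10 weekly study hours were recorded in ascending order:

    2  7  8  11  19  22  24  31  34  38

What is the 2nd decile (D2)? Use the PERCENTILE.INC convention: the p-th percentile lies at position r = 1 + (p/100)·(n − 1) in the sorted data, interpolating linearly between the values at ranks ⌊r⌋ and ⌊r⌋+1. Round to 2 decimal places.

7.80

n = 10.
r = 1 + (20/100)·(10 − 1) = 1 + 1.8 = 2.8.
Rank 2 is 7 and rank 3 is 8.
Interpolate: 7 + 0.8·(8 − 7) = 7 + 0.8·1 = 7.8.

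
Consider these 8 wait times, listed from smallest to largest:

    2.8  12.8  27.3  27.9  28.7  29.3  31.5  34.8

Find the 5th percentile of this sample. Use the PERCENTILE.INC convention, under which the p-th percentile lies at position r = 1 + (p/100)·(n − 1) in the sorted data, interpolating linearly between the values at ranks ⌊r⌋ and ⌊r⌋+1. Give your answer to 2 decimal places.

6.30

n = 8.
r = 1 + (5/100)·(8 − 1) = 1 + 0.35 = 1.35.
Rank 1 is 2.8 and rank 2 is 12.8.
Interpolate: 2.8 + 0.35·(12.8 − 2.8) = 2.8 + 0.35·10 = 6.3.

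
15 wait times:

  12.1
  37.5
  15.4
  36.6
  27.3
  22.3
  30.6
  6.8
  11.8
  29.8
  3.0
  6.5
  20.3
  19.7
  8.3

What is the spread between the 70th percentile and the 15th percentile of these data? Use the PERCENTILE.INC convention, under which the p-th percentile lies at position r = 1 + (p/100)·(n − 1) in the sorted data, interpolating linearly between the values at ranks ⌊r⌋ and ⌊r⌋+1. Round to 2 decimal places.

Sorted: 3.0, 6.5, 6.8, 8.3, 11.8, 12.1, 15.4, 19.7, 20.3, 22.3, 27.3, 29.8, 30.6, 36.6, 37.5.
n = 15.
P15: r = 3.1; ranks 3–4 are 6.8, 8.3; interpolating gives 6.95.
P70: r = 10.8; ranks 10–11 are 22.3, 27.3; interpolating gives 26.3.
Difference: 26.3 − 6.95 = 19.35.

19.35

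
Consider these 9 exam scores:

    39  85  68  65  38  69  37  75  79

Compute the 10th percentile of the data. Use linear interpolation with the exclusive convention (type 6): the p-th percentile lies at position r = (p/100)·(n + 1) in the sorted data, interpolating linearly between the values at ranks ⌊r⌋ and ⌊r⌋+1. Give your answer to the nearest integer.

37

Sorted: 37, 38, 39, 65, 68, 69, 75, 79, 85.
n = 9.
r = (10/100)·(9 + 1) = 1.
r is an integer, so P10 is the value at rank 1: 37.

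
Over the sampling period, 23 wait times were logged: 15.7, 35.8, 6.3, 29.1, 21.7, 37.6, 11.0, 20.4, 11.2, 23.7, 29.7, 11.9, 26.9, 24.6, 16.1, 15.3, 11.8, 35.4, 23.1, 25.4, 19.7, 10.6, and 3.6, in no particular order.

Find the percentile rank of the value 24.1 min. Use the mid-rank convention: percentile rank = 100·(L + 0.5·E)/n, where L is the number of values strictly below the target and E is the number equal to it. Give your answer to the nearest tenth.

65.2

Sorted: 3.6, 6.3, 10.6, 11.0, 11.2, 11.8, 11.9, 15.3, 15.7, 16.1, 19.7, 20.4, 21.7, 23.1, 23.7, 24.6, 25.4, 26.9, 29.1, 29.7, 35.4, 35.8, 37.6.
Count below 24.1: L = 15; count equal: E = 0; n = 23.
Percentile rank = 100·(15 + 0.5·0)/23 = 100·15/23 = 65.22.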